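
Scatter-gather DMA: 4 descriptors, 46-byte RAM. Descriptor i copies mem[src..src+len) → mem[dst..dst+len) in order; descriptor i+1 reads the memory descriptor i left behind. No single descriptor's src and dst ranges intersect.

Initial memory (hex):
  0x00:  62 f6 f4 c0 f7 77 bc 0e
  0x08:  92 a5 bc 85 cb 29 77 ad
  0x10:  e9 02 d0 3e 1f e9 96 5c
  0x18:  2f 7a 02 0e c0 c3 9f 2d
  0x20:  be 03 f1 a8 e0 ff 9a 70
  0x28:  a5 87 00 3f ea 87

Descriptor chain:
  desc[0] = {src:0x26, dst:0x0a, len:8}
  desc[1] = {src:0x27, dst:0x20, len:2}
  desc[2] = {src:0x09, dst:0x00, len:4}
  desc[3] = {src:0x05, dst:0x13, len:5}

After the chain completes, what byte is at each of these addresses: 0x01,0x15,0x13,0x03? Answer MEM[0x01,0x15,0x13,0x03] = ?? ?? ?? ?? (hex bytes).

D0: mem[0x0a..0x11] <- [9a 70 a5 87 00 3f ea 87]
D1: mem[0x20..0x21] <- [70 a5]
D2: mem[0x00..0x03] <- [a5 9a 70 a5]
D3: mem[0x13..0x17] <- [77 bc 0e 92 a5]
query mem[0x01]=0x9a, mem[0x15]=0x0e, mem[0x13]=0x77, mem[0x03]=0xa5

MEM[0x01,0x15,0x13,0x03] = 9a 0e 77 a5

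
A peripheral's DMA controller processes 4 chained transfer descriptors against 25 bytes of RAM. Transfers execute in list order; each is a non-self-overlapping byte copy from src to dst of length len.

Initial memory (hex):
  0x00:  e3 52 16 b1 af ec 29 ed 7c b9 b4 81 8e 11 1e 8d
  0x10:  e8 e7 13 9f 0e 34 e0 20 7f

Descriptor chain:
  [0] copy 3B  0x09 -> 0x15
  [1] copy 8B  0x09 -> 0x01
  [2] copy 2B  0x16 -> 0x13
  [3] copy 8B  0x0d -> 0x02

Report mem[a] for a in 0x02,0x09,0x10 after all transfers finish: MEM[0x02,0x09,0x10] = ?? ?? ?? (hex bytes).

[0] 0x09->0x15 len=3 : b9 b4 81
[1] 0x09->0x01 len=8 : b9 b4 81 8e 11 1e 8d e8
[2] 0x16->0x13 len=2 : b4 81
[3] 0x0d->0x02 len=8 : 11 1e 8d e8 e7 13 b4 81
query mem[0x02]=0x11, mem[0x09]=0x81, mem[0x10]=0xe8

MEM[0x02,0x09,0x10] = 11 81 e8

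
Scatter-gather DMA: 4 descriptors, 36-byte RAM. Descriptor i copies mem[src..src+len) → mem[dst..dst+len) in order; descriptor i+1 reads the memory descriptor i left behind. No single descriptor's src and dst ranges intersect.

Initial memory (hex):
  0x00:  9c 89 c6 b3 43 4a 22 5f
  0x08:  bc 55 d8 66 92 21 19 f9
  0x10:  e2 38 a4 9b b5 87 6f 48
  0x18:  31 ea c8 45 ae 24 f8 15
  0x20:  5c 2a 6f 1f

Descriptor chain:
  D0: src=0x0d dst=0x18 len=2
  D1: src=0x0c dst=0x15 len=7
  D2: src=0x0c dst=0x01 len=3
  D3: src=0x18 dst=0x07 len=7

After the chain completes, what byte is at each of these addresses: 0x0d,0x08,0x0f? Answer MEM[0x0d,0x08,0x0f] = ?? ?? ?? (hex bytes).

MEM[0x0d,0x08,0x0f] = f8 e2 f9

[0] 0x0d->0x18 len=2 : 21 19
[1] 0x0c->0x15 len=7 : 92 21 19 f9 e2 38 a4
[2] 0x0c->0x01 len=3 : 92 21 19
[3] 0x18->0x07 len=7 : f9 e2 38 a4 ae 24 f8
query mem[0x0d]=0xf8, mem[0x08]=0xe2, mem[0x0f]=0xf9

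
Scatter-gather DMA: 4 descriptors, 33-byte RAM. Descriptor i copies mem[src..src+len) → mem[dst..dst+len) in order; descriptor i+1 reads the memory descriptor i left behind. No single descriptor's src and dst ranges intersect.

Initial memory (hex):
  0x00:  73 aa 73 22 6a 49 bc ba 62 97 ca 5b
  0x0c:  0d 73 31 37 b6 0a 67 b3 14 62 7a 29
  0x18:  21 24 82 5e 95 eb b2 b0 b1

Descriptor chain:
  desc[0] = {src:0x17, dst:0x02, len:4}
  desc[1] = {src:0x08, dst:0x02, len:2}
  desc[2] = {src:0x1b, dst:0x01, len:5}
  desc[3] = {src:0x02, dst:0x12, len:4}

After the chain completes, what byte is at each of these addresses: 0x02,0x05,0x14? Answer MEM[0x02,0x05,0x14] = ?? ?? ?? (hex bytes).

#0 dst[0x02+4] := {0x29,0x21,0x24,0x82}
#1 dst[0x02+2] := {0x62,0x97}
#2 dst[0x01+5] := {0x5e,0x95,0xeb,0xb2,0xb0}
#3 dst[0x12+4] := {0x95,0xeb,0xb2,0xb0}
query mem[0x02]=0x95, mem[0x05]=0xb0, mem[0x14]=0xb2

MEM[0x02,0x05,0x14] = 95 b0 b2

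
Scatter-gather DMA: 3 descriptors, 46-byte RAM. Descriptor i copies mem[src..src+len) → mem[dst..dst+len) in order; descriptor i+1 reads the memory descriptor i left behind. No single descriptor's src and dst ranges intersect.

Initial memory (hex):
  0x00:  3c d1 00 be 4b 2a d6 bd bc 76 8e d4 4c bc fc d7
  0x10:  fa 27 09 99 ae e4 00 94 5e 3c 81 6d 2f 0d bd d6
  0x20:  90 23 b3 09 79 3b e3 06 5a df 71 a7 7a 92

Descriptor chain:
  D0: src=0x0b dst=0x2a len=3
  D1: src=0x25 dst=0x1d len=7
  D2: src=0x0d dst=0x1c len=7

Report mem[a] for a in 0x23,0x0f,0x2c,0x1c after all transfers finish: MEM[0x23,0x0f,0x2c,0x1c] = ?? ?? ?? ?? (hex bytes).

  after D0: wrote 3B at 0x2a = d44cbc
  after D1: wrote 7B at 0x1d = 3be3065adfd44c
  after D2: wrote 7B at 0x1c = bcfcd7fa270999
query mem[0x23]=0x4c, mem[0x0f]=0xd7, mem[0x2c]=0xbc, mem[0x1c]=0xbc

MEM[0x23,0x0f,0x2c,0x1c] = 4c d7 bc bc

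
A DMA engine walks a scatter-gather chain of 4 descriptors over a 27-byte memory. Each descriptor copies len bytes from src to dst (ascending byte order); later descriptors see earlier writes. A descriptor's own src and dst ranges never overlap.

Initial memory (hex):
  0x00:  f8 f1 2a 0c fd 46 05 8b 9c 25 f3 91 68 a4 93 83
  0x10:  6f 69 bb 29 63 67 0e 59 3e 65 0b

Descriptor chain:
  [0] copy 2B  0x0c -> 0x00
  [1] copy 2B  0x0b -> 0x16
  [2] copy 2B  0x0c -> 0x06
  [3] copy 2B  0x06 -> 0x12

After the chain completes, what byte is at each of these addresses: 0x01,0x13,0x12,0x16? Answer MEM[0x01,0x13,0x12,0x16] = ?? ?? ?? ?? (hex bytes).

D0: mem[0x00..0x01] <- [68 a4]
D1: mem[0x16..0x17] <- [91 68]
D2: mem[0x06..0x07] <- [68 a4]
D3: mem[0x12..0x13] <- [68 a4]
query mem[0x01]=0xa4, mem[0x13]=0xa4, mem[0x12]=0x68, mem[0x16]=0x91

MEM[0x01,0x13,0x12,0x16] = a4 a4 68 91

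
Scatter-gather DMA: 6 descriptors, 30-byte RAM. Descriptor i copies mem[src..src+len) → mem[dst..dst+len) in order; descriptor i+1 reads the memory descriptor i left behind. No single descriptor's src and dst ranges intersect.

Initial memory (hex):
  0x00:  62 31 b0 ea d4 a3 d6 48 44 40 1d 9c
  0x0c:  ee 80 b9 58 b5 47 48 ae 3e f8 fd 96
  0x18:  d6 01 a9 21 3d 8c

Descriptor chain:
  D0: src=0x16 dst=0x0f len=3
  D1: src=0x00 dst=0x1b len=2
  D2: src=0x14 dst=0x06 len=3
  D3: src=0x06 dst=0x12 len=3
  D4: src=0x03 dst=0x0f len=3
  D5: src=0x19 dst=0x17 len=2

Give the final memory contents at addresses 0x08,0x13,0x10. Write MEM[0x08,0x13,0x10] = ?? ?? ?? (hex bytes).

#0 dst[0x0f+3] := {0xfd,0x96,0xd6}
#1 dst[0x1b+2] := {0x62,0x31}
#2 dst[0x06+3] := {0x3e,0xf8,0xfd}
#3 dst[0x12+3] := {0x3e,0xf8,0xfd}
#4 dst[0x0f+3] := {0xea,0xd4,0xa3}
#5 dst[0x17+2] := {0x01,0xa9}
query mem[0x08]=0xfd, mem[0x13]=0xf8, mem[0x10]=0xd4

MEM[0x08,0x13,0x10] = fd f8 d4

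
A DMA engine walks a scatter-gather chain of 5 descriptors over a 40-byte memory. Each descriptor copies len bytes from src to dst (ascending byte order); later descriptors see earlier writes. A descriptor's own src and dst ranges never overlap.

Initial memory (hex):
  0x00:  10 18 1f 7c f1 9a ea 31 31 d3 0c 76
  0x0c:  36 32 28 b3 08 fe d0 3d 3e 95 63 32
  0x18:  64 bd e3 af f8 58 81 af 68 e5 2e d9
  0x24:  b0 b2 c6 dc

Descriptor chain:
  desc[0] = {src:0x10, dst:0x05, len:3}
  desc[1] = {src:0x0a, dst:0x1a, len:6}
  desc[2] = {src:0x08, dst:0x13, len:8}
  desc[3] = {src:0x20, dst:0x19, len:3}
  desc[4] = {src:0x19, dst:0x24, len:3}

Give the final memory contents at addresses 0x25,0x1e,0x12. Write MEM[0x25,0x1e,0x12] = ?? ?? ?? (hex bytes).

MEM[0x25,0x1e,0x12] = e5 28 d0

D0: mem[0x05..0x07] <- [08 fe d0]
D1: mem[0x1a..0x1f] <- [0c 76 36 32 28 b3]
D2: mem[0x13..0x1a] <- [31 d3 0c 76 36 32 28 b3]
D3: mem[0x19..0x1b] <- [68 e5 2e]
D4: mem[0x24..0x26] <- [68 e5 2e]
query mem[0x25]=0xe5, mem[0x1e]=0x28, mem[0x12]=0xd0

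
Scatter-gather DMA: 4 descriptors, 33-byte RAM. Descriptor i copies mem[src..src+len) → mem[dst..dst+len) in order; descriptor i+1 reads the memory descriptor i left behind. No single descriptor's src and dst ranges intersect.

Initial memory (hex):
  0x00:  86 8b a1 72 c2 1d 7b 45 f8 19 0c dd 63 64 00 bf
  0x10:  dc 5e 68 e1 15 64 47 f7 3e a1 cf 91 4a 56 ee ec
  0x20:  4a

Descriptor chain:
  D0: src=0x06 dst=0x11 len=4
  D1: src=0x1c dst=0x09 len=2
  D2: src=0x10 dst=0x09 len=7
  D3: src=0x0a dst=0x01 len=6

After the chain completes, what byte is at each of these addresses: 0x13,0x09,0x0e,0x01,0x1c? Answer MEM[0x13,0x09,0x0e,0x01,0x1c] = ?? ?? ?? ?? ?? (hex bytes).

MEM[0x13,0x09,0x0e,0x01,0x1c] = f8 dc 64 7b 4a

#0 dst[0x11+4] := {0x7b,0x45,0xf8,0x19}
#1 dst[0x09+2] := {0x4a,0x56}
#2 dst[0x09+7] := {0xdc,0x7b,0x45,0xf8,0x19,0x64,0x47}
#3 dst[0x01+6] := {0x7b,0x45,0xf8,0x19,0x64,0x47}
query mem[0x13]=0xf8, mem[0x09]=0xdc, mem[0x0e]=0x64, mem[0x01]=0x7b, mem[0x1c]=0x4a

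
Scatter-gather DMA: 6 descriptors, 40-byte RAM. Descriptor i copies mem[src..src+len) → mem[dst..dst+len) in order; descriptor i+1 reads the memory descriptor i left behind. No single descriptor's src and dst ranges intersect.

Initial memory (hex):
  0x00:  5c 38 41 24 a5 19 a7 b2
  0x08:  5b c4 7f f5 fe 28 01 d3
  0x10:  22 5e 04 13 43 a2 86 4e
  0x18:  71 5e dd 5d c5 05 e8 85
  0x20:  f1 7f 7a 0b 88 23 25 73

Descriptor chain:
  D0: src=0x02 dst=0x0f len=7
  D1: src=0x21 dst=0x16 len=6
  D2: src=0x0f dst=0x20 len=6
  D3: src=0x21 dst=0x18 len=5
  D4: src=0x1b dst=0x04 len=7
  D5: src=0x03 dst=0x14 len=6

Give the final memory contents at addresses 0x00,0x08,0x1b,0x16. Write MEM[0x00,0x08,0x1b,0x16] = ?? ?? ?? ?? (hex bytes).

MEM[0x00,0x08,0x1b,0x16] = 5c 85 a7 b2

  after D0: wrote 7B at 0x0f = 4124a519a7b25b
  after D1: wrote 6B at 0x16 = 7f7a0b882325
  after D2: wrote 6B at 0x20 = 4124a519a7b2
  after D3: wrote 5B at 0x18 = 24a519a7b2
  after D4: wrote 7B at 0x04 = a7b205e8854124
  after D5: wrote 6B at 0x14 = 24a7b205e885
query mem[0x00]=0x5c, mem[0x08]=0x85, mem[0x1b]=0xa7, mem[0x16]=0xb2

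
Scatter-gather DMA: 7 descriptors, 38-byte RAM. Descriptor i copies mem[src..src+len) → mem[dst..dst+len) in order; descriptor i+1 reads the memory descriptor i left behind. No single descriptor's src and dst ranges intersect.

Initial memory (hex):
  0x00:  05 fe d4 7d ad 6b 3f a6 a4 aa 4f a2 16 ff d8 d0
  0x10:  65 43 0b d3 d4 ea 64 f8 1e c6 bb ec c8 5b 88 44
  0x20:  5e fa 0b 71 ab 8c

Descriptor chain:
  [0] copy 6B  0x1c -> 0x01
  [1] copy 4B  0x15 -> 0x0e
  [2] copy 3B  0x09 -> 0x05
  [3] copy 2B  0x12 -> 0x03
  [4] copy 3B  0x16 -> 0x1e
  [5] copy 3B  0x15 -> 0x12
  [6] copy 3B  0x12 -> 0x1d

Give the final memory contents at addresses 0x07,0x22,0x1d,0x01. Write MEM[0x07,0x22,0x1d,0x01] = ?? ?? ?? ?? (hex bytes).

MEM[0x07,0x22,0x1d,0x01] = a2 0b ea c8

D0: mem[0x01..0x06] <- [c8 5b 88 44 5e fa]
D1: mem[0x0e..0x11] <- [ea 64 f8 1e]
D2: mem[0x05..0x07] <- [aa 4f a2]
D3: mem[0x03..0x04] <- [0b d3]
D4: mem[0x1e..0x20] <- [64 f8 1e]
D5: mem[0x12..0x14] <- [ea 64 f8]
D6: mem[0x1d..0x1f] <- [ea 64 f8]
query mem[0x07]=0xa2, mem[0x22]=0x0b, mem[0x1d]=0xea, mem[0x01]=0xc8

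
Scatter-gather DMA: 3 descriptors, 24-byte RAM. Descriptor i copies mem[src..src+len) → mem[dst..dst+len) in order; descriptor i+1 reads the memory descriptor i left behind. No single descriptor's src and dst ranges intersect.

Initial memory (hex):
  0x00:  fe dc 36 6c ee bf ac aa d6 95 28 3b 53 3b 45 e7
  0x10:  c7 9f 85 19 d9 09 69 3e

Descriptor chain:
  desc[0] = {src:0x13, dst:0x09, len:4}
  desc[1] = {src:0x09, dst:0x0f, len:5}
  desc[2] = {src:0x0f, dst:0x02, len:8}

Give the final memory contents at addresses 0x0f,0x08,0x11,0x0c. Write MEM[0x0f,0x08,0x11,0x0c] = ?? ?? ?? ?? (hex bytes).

MEM[0x0f,0x08,0x11,0x0c] = 19 09 09 69

  after D0: wrote 4B at 0x09 = 19d90969
  after D1: wrote 5B at 0x0f = 19d909693b
  after D2: wrote 8B at 0x02 = 19d909693bd90969
query mem[0x0f]=0x19, mem[0x08]=0x09, mem[0x11]=0x09, mem[0x0c]=0x69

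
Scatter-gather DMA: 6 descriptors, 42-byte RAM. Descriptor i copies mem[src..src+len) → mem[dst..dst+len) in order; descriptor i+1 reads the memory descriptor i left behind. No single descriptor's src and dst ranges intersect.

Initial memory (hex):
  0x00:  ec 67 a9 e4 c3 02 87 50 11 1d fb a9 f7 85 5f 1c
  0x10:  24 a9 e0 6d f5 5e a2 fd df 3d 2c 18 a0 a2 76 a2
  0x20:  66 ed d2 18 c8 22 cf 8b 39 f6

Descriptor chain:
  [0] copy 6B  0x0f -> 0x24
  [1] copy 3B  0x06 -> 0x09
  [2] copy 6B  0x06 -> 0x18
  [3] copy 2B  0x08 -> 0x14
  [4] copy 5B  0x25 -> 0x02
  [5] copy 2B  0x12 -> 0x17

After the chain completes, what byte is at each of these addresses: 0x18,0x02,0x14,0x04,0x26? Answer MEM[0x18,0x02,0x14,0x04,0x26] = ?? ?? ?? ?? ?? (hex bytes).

  after D0: wrote 6B at 0x24 = 1c24a9e06df5
  after D1: wrote 3B at 0x09 = 875011
  after D2: wrote 6B at 0x18 = 875011875011
  after D3: wrote 2B at 0x14 = 1187
  after D4: wrote 5B at 0x02 = 24a9e06df5
  after D5: wrote 2B at 0x17 = e06d
query mem[0x18]=0x6d, mem[0x02]=0x24, mem[0x14]=0x11, mem[0x04]=0xe0, mem[0x26]=0xa9

MEM[0x18,0x02,0x14,0x04,0x26] = 6d 24 11 e0 a9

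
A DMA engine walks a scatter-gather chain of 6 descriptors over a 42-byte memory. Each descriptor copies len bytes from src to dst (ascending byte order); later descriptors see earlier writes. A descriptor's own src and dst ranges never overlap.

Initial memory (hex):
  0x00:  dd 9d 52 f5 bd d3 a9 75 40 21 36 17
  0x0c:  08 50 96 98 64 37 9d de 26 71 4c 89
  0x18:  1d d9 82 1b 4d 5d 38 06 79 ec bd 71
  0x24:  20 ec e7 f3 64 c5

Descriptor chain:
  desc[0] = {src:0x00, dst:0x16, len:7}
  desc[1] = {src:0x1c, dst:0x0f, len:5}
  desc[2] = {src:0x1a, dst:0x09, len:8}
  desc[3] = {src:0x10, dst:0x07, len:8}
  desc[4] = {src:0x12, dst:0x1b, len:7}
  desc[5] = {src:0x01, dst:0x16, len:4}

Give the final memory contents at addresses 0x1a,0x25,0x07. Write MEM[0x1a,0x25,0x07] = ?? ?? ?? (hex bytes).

[0] 0x00->0x16 len=7 : dd 9d 52 f5 bd d3 a9
[1] 0x1c->0x0f len=5 : a9 5d 38 06 79
[2] 0x1a->0x09 len=8 : bd d3 a9 5d 38 06 79 ec
[3] 0x10->0x07 len=8 : ec 38 06 79 26 71 dd 9d
[4] 0x12->0x1b len=7 : 06 79 26 71 dd 9d 52
[5] 0x01->0x16 len=4 : 9d 52 f5 bd
query mem[0x1a]=0xbd, mem[0x25]=0xec, mem[0x07]=0xec

MEM[0x1a,0x25,0x07] = bd ec ec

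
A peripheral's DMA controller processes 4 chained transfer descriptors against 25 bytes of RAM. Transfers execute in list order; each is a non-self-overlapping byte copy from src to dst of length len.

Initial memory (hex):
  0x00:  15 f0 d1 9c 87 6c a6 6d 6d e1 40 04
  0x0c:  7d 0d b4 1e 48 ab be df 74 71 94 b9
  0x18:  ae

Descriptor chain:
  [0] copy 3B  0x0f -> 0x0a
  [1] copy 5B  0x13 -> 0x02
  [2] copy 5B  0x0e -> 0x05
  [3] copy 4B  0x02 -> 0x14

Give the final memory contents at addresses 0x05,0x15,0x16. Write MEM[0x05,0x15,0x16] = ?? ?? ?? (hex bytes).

  after D0: wrote 3B at 0x0a = 1e48ab
  after D1: wrote 5B at 0x02 = df747194b9
  after D2: wrote 5B at 0x05 = b41e48abbe
  after D3: wrote 4B at 0x14 = df7471b4
query mem[0x05]=0xb4, mem[0x15]=0x74, mem[0x16]=0x71

MEM[0x05,0x15,0x16] = b4 74 71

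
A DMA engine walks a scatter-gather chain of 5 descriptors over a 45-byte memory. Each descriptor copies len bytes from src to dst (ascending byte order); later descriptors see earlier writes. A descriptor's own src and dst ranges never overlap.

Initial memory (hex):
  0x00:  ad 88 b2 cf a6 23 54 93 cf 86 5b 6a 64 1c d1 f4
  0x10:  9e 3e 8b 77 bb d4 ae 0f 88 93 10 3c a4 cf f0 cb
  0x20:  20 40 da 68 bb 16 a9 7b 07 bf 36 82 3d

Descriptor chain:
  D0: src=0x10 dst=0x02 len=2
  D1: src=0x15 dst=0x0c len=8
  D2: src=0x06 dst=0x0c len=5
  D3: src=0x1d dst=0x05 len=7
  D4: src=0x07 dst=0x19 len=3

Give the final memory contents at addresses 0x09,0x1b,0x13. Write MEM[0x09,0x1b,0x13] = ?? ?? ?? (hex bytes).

MEM[0x09,0x1b,0x13] = 40 40 a4

  after D0: wrote 2B at 0x02 = 9e3e
  after D1: wrote 8B at 0x0c = d4ae0f8893103ca4
  after D2: wrote 5B at 0x0c = 5493cf865b
  after D3: wrote 7B at 0x05 = cff0cb2040da68
  after D4: wrote 3B at 0x19 = cb2040
query mem[0x09]=0x40, mem[0x1b]=0x40, mem[0x13]=0xa4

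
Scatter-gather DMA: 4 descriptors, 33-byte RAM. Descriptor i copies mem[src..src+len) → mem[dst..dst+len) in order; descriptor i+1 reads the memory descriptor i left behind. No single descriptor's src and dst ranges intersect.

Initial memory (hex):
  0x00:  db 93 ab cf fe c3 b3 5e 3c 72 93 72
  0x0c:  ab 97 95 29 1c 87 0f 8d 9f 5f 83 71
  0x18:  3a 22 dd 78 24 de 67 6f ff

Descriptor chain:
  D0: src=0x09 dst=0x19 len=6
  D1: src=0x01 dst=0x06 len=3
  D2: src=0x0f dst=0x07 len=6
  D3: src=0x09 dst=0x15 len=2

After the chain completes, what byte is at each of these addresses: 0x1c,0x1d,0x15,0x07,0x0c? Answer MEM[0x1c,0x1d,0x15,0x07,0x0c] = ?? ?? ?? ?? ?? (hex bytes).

[0] 0x09->0x19 len=6 : 72 93 72 ab 97 95
[1] 0x01->0x06 len=3 : 93 ab cf
[2] 0x0f->0x07 len=6 : 29 1c 87 0f 8d 9f
[3] 0x09->0x15 len=2 : 87 0f
query mem[0x1c]=0xab, mem[0x1d]=0x97, mem[0x15]=0x87, mem[0x07]=0x29, mem[0x0c]=0x9f

MEM[0x1c,0x1d,0x15,0x07,0x0c] = ab 97 87 29 9f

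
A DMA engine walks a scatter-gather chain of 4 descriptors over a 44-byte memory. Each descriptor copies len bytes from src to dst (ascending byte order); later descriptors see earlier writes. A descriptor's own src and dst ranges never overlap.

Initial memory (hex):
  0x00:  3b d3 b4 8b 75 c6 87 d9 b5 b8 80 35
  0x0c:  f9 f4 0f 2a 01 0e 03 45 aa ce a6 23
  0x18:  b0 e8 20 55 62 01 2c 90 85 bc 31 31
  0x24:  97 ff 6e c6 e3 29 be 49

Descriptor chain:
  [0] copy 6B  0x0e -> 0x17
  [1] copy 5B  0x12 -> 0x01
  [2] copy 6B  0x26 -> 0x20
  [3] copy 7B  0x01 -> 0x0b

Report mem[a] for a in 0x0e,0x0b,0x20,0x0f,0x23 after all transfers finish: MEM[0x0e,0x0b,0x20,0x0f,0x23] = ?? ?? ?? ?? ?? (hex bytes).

MEM[0x0e,0x0b,0x20,0x0f,0x23] = ce 03 6e a6 29

D0: mem[0x17..0x1c] <- [0f 2a 01 0e 03 45]
D1: mem[0x01..0x05] <- [03 45 aa ce a6]
D2: mem[0x20..0x25] <- [6e c6 e3 29 be 49]
D3: mem[0x0b..0x11] <- [03 45 aa ce a6 87 d9]
query mem[0x0e]=0xce, mem[0x0b]=0x03, mem[0x20]=0x6e, mem[0x0f]=0xa6, mem[0x23]=0x29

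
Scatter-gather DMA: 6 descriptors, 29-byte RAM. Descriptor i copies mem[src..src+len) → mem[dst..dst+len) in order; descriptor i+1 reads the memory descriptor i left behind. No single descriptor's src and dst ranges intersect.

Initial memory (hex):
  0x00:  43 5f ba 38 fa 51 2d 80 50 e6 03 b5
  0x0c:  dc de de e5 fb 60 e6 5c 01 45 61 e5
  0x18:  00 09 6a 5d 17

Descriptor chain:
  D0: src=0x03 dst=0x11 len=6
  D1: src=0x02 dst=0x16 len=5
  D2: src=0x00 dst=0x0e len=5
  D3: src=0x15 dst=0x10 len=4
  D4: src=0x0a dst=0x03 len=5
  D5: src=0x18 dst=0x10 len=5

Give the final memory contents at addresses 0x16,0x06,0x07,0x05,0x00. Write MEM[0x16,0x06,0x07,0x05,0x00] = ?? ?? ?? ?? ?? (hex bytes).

  after D0: wrote 6B at 0x11 = 38fa512d8050
  after D1: wrote 5B at 0x16 = ba38fa512d
  after D2: wrote 5B at 0x0e = 435fba38fa
  after D3: wrote 4B at 0x10 = 80ba38fa
  after D4: wrote 5B at 0x03 = 03b5dcde43
  after D5: wrote 5B at 0x10 = fa512d5d17
query mem[0x16]=0xba, mem[0x06]=0xde, mem[0x07]=0x43, mem[0x05]=0xdc, mem[0x00]=0x43

MEM[0x16,0x06,0x07,0x05,0x00] = ba de 43 dc 43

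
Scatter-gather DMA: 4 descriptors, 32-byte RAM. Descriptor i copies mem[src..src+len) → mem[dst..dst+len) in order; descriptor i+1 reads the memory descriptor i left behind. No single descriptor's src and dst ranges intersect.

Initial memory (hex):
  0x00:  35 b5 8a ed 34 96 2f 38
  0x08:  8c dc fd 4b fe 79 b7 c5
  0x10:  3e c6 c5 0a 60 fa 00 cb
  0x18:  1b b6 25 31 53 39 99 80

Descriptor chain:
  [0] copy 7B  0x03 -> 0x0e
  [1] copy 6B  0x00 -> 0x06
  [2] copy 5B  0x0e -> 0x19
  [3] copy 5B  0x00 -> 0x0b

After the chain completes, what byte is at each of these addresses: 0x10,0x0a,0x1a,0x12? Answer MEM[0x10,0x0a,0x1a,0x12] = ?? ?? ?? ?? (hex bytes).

MEM[0x10,0x0a,0x1a,0x12] = 96 34 34 38

D0: mem[0x0e..0x14] <- [ed 34 96 2f 38 8c dc]
D1: mem[0x06..0x0b] <- [35 b5 8a ed 34 96]
D2: mem[0x19..0x1d] <- [ed 34 96 2f 38]
D3: mem[0x0b..0x0f] <- [35 b5 8a ed 34]
query mem[0x10]=0x96, mem[0x0a]=0x34, mem[0x1a]=0x34, mem[0x12]=0x38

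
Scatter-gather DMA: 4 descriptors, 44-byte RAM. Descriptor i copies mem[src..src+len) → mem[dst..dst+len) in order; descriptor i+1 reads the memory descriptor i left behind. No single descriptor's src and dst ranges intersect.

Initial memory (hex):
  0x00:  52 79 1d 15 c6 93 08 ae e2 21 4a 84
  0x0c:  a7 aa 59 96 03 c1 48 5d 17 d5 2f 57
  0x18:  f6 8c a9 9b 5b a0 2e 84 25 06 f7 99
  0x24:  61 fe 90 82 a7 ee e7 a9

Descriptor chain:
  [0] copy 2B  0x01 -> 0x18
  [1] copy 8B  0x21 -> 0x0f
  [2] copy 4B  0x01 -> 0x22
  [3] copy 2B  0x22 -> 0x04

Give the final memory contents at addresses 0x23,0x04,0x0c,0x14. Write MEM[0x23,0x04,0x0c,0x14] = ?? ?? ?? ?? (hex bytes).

MEM[0x23,0x04,0x0c,0x14] = 1d 79 a7 90

  after D0: wrote 2B at 0x18 = 791d
  after D1: wrote 8B at 0x0f = 06f79961fe9082a7
  after D2: wrote 4B at 0x22 = 791d15c6
  after D3: wrote 2B at 0x04 = 791d
query mem[0x23]=0x1d, mem[0x04]=0x79, mem[0x0c]=0xa7, mem[0x14]=0x90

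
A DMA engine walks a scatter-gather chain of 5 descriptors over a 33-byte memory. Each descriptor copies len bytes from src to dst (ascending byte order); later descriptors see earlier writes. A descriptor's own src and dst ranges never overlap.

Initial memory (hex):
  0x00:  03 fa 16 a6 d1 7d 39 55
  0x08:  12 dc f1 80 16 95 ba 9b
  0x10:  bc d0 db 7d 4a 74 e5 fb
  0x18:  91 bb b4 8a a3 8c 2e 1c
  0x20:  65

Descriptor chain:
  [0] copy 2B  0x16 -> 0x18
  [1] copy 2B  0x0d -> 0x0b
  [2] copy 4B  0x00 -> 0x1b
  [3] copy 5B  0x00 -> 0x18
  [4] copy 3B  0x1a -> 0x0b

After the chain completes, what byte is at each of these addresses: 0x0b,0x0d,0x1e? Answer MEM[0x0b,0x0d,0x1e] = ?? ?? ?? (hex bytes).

D0: mem[0x18..0x19] <- [e5 fb]
D1: mem[0x0b..0x0c] <- [95 ba]
D2: mem[0x1b..0x1e] <- [03 fa 16 a6]
D3: mem[0x18..0x1c] <- [03 fa 16 a6 d1]
D4: mem[0x0b..0x0d] <- [16 a6 d1]
query mem[0x0b]=0x16, mem[0x0d]=0xd1, mem[0x1e]=0xa6

MEM[0x0b,0x0d,0x1e] = 16 d1 a6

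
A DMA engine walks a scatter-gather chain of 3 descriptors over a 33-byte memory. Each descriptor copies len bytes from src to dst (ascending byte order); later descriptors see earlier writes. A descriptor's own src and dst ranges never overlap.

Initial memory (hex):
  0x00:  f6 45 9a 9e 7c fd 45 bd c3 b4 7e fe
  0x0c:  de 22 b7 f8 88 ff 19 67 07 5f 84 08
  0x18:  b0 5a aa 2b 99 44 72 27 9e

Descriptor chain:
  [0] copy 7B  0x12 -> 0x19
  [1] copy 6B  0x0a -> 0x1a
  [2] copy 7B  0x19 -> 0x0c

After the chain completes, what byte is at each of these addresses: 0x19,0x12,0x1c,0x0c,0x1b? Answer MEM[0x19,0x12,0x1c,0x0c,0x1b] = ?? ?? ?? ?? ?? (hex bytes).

D0: mem[0x19..0x1f] <- [19 67 07 5f 84 08 b0]
D1: mem[0x1a..0x1f] <- [7e fe de 22 b7 f8]
D2: mem[0x0c..0x12] <- [19 7e fe de 22 b7 f8]
query mem[0x19]=0x19, mem[0x12]=0xf8, mem[0x1c]=0xde, mem[0x0c]=0x19, mem[0x1b]=0xfe

MEM[0x19,0x12,0x1c,0x0c,0x1b] = 19 f8 de 19 fe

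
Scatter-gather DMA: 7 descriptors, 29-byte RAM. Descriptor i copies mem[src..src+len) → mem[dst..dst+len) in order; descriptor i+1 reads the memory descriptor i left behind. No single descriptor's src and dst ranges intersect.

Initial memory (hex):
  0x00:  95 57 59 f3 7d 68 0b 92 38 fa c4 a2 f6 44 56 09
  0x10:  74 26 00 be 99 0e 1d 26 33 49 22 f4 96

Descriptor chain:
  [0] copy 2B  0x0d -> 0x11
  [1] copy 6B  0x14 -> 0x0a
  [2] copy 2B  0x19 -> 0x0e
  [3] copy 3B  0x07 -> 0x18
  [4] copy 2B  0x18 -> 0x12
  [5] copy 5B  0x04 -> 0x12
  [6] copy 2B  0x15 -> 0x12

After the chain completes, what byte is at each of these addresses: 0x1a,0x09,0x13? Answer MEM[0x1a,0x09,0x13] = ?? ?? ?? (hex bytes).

#0 dst[0x11+2] := {0x44,0x56}
#1 dst[0x0a+6] := {0x99,0x0e,0x1d,0x26,0x33,0x49}
#2 dst[0x0e+2] := {0x49,0x22}
#3 dst[0x18+3] := {0x92,0x38,0xfa}
#4 dst[0x12+2] := {0x92,0x38}
#5 dst[0x12+5] := {0x7d,0x68,0x0b,0x92,0x38}
#6 dst[0x12+2] := {0x92,0x38}
query mem[0x1a]=0xfa, mem[0x09]=0xfa, mem[0x13]=0x38

MEM[0x1a,0x09,0x13] = fa fa 38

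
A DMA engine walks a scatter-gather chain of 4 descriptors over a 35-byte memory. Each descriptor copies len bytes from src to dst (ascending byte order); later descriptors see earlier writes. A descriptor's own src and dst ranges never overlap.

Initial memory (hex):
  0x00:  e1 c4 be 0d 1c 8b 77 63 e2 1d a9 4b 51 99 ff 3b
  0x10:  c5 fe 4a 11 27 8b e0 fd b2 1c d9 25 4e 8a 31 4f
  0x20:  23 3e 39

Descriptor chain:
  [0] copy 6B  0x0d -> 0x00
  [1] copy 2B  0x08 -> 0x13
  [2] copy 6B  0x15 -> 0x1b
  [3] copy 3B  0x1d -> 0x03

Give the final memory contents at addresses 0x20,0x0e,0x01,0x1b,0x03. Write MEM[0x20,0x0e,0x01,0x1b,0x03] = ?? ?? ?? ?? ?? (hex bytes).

MEM[0x20,0x0e,0x01,0x1b,0x03] = d9 ff ff 8b fd

D0: mem[0x00..0x05] <- [99 ff 3b c5 fe 4a]
D1: mem[0x13..0x14] <- [e2 1d]
D2: mem[0x1b..0x20] <- [8b e0 fd b2 1c d9]
D3: mem[0x03..0x05] <- [fd b2 1c]
query mem[0x20]=0xd9, mem[0x0e]=0xff, mem[0x01]=0xff, mem[0x1b]=0x8b, mem[0x03]=0xfd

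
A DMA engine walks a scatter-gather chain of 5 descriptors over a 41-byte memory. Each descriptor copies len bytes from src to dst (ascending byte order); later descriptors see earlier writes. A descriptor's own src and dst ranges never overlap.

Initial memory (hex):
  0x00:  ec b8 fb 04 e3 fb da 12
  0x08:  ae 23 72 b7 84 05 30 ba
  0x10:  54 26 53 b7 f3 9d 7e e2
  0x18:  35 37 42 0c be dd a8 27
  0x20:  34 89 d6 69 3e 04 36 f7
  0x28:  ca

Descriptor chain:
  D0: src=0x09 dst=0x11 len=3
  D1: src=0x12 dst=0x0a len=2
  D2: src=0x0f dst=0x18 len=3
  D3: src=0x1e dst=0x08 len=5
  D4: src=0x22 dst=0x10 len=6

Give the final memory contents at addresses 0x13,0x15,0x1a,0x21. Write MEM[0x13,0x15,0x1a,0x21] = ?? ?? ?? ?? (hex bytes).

#0 dst[0x11+3] := {0x23,0x72,0xb7}
#1 dst[0x0a+2] := {0x72,0xb7}
#2 dst[0x18+3] := {0xba,0x54,0x23}
#3 dst[0x08+5] := {0xa8,0x27,0x34,0x89,0xd6}
#4 dst[0x10+6] := {0xd6,0x69,0x3e,0x04,0x36,0xf7}
query mem[0x13]=0x04, mem[0x15]=0xf7, mem[0x1a]=0x23, mem[0x21]=0x89

MEM[0x13,0x15,0x1a,0x21] = 04 f7 23 89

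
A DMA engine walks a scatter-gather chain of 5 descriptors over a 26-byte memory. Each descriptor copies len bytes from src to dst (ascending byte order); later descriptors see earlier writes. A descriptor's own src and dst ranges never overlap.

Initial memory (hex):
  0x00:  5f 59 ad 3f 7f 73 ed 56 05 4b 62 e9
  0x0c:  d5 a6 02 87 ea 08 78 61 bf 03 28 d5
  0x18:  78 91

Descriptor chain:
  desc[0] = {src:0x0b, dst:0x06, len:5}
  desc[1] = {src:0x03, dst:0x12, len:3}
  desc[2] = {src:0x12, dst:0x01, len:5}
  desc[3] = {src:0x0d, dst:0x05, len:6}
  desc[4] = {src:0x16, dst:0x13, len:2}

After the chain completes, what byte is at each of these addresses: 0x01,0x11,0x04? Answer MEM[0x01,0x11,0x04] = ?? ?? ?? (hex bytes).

D0: mem[0x06..0x0a] <- [e9 d5 a6 02 87]
D1: mem[0x12..0x14] <- [3f 7f 73]
D2: mem[0x01..0x05] <- [3f 7f 73 03 28]
D3: mem[0x05..0x0a] <- [a6 02 87 ea 08 3f]
D4: mem[0x13..0x14] <- [28 d5]
query mem[0x01]=0x3f, mem[0x11]=0x08, mem[0x04]=0x03

MEM[0x01,0x11,0x04] = 3f 08 03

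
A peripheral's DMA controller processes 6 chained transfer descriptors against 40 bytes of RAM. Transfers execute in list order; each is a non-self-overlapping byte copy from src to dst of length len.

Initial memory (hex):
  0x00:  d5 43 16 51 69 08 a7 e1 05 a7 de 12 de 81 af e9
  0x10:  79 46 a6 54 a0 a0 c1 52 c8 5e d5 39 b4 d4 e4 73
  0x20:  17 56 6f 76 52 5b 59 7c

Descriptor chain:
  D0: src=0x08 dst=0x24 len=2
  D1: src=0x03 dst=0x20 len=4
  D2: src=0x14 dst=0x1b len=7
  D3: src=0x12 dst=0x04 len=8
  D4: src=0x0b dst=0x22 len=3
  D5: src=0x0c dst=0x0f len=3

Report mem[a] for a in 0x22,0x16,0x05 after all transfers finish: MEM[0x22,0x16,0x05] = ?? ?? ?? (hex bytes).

MEM[0x22,0x16,0x05] = 5e c1 54

#0 dst[0x24+2] := {0x05,0xa7}
#1 dst[0x20+4] := {0x51,0x69,0x08,0xa7}
#2 dst[0x1b+7] := {0xa0,0xa0,0xc1,0x52,0xc8,0x5e,0xd5}
#3 dst[0x04+8] := {0xa6,0x54,0xa0,0xa0,0xc1,0x52,0xc8,0x5e}
#4 dst[0x22+3] := {0x5e,0xde,0x81}
#5 dst[0x0f+3] := {0xde,0x81,0xaf}
query mem[0x22]=0x5e, mem[0x16]=0xc1, mem[0x05]=0x54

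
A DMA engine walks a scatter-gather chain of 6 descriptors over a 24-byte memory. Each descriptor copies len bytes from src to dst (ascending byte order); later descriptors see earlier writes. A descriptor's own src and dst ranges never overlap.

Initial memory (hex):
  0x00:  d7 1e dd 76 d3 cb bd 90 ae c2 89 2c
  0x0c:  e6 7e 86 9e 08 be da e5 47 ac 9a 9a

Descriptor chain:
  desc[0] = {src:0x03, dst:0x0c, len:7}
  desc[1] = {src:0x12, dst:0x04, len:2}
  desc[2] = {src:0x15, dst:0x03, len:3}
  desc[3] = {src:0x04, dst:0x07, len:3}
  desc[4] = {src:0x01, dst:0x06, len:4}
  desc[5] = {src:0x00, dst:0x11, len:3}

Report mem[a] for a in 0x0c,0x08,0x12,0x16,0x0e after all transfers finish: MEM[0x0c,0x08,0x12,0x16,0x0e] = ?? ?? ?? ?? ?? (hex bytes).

  after D0: wrote 7B at 0x0c = 76d3cbbd90aec2
  after D1: wrote 2B at 0x04 = c2e5
  after D2: wrote 3B at 0x03 = ac9a9a
  after D3: wrote 3B at 0x07 = 9a9abd
  after D4: wrote 4B at 0x06 = 1eddac9a
  after D5: wrote 3B at 0x11 = d71edd
query mem[0x0c]=0x76, mem[0x08]=0xac, mem[0x12]=0x1e, mem[0x16]=0x9a, mem[0x0e]=0xcb

MEM[0x0c,0x08,0x12,0x16,0x0e] = 76 ac 1e 9a cb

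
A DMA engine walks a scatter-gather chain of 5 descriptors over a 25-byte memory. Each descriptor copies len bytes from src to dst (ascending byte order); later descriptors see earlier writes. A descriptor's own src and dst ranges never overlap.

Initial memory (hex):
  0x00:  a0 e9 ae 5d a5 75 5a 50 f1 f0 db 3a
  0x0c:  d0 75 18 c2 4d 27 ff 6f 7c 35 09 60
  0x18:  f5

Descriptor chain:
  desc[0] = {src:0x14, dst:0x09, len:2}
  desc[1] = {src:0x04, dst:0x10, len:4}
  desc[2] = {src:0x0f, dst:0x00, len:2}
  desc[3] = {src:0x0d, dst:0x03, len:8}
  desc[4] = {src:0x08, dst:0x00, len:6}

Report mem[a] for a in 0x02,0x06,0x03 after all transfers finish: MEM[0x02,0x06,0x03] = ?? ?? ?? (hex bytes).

MEM[0x02,0x06,0x03] = 7c a5 3a

#0 dst[0x09+2] := {0x7c,0x35}
#1 dst[0x10+4] := {0xa5,0x75,0x5a,0x50}
#2 dst[0x00+2] := {0xc2,0xa5}
#3 dst[0x03+8] := {0x75,0x18,0xc2,0xa5,0x75,0x5a,0x50,0x7c}
#4 dst[0x00+6] := {0x5a,0x50,0x7c,0x3a,0xd0,0x75}
query mem[0x02]=0x7c, mem[0x06]=0xa5, mem[0x03]=0x3a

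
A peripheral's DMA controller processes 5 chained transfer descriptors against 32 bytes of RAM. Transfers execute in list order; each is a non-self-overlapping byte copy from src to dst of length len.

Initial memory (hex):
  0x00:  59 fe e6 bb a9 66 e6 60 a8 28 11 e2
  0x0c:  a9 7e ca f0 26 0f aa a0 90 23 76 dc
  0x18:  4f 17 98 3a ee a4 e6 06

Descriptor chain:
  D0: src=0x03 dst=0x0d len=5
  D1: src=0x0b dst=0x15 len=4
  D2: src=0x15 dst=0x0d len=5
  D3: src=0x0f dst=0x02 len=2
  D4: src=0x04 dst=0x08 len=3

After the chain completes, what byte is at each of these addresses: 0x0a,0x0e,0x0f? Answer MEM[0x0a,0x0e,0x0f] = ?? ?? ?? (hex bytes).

#0 dst[0x0d+5] := {0xbb,0xa9,0x66,0xe6,0x60}
#1 dst[0x15+4] := {0xe2,0xa9,0xbb,0xa9}
#2 dst[0x0d+5] := {0xe2,0xa9,0xbb,0xa9,0x17}
#3 dst[0x02+2] := {0xbb,0xa9}
#4 dst[0x08+3] := {0xa9,0x66,0xe6}
query mem[0x0a]=0xe6, mem[0x0e]=0xa9, mem[0x0f]=0xbb

MEM[0x0a,0x0e,0x0f] = e6 a9 bb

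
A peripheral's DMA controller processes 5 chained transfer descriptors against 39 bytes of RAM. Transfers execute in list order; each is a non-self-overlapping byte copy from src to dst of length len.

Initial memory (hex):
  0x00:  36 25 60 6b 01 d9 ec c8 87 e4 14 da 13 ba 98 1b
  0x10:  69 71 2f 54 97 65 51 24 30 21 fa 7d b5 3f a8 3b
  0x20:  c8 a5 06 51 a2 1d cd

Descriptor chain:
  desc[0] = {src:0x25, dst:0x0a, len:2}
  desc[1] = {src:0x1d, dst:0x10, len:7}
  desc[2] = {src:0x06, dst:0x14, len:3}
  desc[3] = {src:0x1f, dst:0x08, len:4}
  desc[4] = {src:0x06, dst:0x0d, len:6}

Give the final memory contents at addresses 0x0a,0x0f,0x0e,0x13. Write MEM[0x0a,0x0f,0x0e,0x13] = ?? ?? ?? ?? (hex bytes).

MEM[0x0a,0x0f,0x0e,0x13] = a5 3b c8 c8

[0] 0x25->0x0a len=2 : 1d cd
[1] 0x1d->0x10 len=7 : 3f a8 3b c8 a5 06 51
[2] 0x06->0x14 len=3 : ec c8 87
[3] 0x1f->0x08 len=4 : 3b c8 a5 06
[4] 0x06->0x0d len=6 : ec c8 3b c8 a5 06
query mem[0x0a]=0xa5, mem[0x0f]=0x3b, mem[0x0e]=0xc8, mem[0x13]=0xc8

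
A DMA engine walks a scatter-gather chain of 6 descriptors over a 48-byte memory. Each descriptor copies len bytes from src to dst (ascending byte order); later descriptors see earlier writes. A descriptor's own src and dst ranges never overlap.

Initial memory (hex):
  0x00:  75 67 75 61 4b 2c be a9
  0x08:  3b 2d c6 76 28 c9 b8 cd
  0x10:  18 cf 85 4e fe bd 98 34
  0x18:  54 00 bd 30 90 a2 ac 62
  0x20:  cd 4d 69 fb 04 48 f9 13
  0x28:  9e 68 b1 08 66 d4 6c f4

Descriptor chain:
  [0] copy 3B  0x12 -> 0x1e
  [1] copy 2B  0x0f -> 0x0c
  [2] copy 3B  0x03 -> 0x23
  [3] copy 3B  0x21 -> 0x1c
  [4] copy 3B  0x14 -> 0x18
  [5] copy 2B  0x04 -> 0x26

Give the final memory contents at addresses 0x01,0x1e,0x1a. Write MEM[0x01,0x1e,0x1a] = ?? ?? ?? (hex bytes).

  after D0: wrote 3B at 0x1e = 854efe
  after D1: wrote 2B at 0x0c = cd18
  after D2: wrote 3B at 0x23 = 614b2c
  after D3: wrote 3B at 0x1c = 4d6961
  after D4: wrote 3B at 0x18 = febd98
  after D5: wrote 2B at 0x26 = 4b2c
query mem[0x01]=0x67, mem[0x1e]=0x61, mem[0x1a]=0x98

MEM[0x01,0x1e,0x1a] = 67 61 98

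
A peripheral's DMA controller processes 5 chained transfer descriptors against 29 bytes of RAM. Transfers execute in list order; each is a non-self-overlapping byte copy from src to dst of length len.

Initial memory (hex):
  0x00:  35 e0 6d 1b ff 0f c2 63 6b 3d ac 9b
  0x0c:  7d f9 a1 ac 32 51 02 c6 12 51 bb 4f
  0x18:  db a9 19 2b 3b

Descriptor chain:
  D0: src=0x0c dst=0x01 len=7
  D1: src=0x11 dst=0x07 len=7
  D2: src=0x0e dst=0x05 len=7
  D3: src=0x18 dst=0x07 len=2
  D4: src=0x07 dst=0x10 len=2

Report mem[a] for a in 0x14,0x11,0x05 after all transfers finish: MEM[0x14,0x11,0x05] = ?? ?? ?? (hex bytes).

MEM[0x14,0x11,0x05] = 12 a9 a1

[0] 0x0c->0x01 len=7 : 7d f9 a1 ac 32 51 02
[1] 0x11->0x07 len=7 : 51 02 c6 12 51 bb 4f
[2] 0x0e->0x05 len=7 : a1 ac 32 51 02 c6 12
[3] 0x18->0x07 len=2 : db a9
[4] 0x07->0x10 len=2 : db a9
query mem[0x14]=0x12, mem[0x11]=0xa9, mem[0x05]=0xa1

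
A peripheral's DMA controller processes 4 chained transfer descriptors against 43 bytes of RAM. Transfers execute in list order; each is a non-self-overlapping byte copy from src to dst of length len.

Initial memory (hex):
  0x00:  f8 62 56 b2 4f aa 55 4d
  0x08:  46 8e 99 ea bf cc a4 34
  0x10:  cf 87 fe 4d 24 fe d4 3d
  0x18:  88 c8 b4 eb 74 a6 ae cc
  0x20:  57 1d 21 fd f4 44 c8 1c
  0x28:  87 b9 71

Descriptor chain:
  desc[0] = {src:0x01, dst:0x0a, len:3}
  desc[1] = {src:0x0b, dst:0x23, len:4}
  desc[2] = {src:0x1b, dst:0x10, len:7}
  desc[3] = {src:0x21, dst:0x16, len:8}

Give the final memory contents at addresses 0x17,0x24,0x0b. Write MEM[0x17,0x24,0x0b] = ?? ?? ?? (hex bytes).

D0: mem[0x0a..0x0c] <- [62 56 b2]
D1: mem[0x23..0x26] <- [56 b2 cc a4]
D2: mem[0x10..0x16] <- [eb 74 a6 ae cc 57 1d]
D3: mem[0x16..0x1d] <- [1d 21 56 b2 cc a4 1c 87]
query mem[0x17]=0x21, mem[0x24]=0xb2, mem[0x0b]=0x56

MEM[0x17,0x24,0x0b] = 21 b2 56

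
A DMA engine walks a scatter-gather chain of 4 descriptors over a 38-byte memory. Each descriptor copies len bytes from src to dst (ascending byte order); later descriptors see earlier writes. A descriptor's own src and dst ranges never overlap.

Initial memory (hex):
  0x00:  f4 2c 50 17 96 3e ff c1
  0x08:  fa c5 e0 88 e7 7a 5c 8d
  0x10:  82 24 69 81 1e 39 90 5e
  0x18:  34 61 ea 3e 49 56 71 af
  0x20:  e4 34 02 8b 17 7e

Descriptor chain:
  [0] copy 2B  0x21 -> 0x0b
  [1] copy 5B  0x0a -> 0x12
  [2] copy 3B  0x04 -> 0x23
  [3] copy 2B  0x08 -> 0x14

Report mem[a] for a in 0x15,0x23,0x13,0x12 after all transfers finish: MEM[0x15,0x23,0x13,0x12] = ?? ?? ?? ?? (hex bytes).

D0: mem[0x0b..0x0c] <- [34 02]
D1: mem[0x12..0x16] <- [e0 34 02 7a 5c]
D2: mem[0x23..0x25] <- [96 3e ff]
D3: mem[0x14..0x15] <- [fa c5]
query mem[0x15]=0xc5, mem[0x23]=0x96, mem[0x13]=0x34, mem[0x12]=0xe0

MEM[0x15,0x23,0x13,0x12] = c5 96 34 e0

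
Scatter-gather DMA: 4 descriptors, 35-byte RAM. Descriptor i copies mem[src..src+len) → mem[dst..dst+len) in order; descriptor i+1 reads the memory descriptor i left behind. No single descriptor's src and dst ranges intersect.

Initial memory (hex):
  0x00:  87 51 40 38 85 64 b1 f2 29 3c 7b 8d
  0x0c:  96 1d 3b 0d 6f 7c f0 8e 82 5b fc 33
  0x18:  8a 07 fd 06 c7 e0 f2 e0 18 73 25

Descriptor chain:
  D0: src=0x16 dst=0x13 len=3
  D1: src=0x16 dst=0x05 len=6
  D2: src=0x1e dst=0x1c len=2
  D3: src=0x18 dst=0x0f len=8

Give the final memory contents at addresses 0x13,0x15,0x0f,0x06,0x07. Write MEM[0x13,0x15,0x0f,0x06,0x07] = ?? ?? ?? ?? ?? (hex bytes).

D0: mem[0x13..0x15] <- [fc 33 8a]
D1: mem[0x05..0x0a] <- [fc 33 8a 07 fd 06]
D2: mem[0x1c..0x1d] <- [f2 e0]
D3: mem[0x0f..0x16] <- [8a 07 fd 06 f2 e0 f2 e0]
query mem[0x13]=0xf2, mem[0x15]=0xf2, mem[0x0f]=0x8a, mem[0x06]=0x33, mem[0x07]=0x8a

MEM[0x13,0x15,0x0f,0x06,0x07] = f2 f2 8a 33 8a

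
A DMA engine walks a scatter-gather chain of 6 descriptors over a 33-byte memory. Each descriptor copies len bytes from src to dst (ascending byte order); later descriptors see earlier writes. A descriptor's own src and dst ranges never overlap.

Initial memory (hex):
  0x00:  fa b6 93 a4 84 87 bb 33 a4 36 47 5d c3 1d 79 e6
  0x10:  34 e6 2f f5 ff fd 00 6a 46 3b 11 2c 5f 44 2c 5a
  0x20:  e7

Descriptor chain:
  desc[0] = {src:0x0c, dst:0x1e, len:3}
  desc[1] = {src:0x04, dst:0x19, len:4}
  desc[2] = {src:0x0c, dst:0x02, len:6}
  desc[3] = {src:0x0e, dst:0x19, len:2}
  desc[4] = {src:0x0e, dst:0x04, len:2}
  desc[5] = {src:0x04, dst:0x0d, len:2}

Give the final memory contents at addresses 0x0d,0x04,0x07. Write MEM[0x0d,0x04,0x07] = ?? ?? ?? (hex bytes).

[0] 0x0c->0x1e len=3 : c3 1d 79
[1] 0x04->0x19 len=4 : 84 87 bb 33
[2] 0x0c->0x02 len=6 : c3 1d 79 e6 34 e6
[3] 0x0e->0x19 len=2 : 79 e6
[4] 0x0e->0x04 len=2 : 79 e6
[5] 0x04->0x0d len=2 : 79 e6
query mem[0x0d]=0x79, mem[0x04]=0x79, mem[0x07]=0xe6

MEM[0x0d,0x04,0x07] = 79 79 e6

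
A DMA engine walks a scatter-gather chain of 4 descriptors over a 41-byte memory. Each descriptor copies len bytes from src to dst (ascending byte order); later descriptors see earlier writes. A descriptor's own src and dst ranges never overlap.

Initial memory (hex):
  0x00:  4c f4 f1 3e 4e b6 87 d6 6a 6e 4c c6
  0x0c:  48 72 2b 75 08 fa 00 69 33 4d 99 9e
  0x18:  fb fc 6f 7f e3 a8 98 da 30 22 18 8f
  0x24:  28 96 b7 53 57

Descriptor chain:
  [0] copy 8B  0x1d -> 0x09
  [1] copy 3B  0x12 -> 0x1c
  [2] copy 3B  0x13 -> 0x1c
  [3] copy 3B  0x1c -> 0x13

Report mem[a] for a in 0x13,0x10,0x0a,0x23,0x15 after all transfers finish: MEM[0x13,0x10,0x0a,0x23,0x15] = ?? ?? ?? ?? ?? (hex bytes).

  after D0: wrote 8B at 0x09 = a898da3022188f28
  after D1: wrote 3B at 0x1c = 006933
  after D2: wrote 3B at 0x1c = 69334d
  after D3: wrote 3B at 0x13 = 69334d
query mem[0x13]=0x69, mem[0x10]=0x28, mem[0x0a]=0x98, mem[0x23]=0x8f, mem[0x15]=0x4d

MEM[0x13,0x10,0x0a,0x23,0x15] = 69 28 98 8f 4d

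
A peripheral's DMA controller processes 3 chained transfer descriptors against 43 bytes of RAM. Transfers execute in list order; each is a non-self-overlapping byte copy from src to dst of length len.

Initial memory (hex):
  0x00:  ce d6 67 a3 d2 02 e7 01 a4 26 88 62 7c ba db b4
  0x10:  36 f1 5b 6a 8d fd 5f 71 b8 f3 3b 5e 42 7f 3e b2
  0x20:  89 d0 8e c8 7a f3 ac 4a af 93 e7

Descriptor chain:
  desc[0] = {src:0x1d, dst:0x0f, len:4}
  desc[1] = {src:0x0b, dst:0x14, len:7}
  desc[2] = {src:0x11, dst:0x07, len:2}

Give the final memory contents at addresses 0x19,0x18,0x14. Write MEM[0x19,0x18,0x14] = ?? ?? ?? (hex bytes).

[0] 0x1d->0x0f len=4 : 7f 3e b2 89
[1] 0x0b->0x14 len=7 : 62 7c ba db 7f 3e b2
[2] 0x11->0x07 len=2 : b2 89
query mem[0x19]=0x3e, mem[0x18]=0x7f, mem[0x14]=0x62

MEM[0x19,0x18,0x14] = 3e 7f 62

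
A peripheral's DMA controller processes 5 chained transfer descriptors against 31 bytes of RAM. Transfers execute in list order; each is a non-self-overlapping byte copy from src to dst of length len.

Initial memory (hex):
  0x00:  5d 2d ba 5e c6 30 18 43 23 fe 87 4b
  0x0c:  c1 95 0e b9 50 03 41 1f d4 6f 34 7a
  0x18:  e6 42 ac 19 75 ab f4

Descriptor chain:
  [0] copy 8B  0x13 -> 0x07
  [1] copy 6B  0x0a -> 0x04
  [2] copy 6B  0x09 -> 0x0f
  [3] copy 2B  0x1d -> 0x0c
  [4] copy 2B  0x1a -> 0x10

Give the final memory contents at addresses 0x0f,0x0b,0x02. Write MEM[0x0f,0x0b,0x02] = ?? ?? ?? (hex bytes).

MEM[0x0f,0x0b,0x02] = b9 7a ba

  after D0: wrote 8B at 0x07 = 1fd46f347ae642ac
  after D1: wrote 6B at 0x04 = 347ae642acb9
  after D2: wrote 6B at 0x0f = b9347ae642ac
  after D3: wrote 2B at 0x0c = abf4
  after D4: wrote 2B at 0x10 = ac19
query mem[0x0f]=0xb9, mem[0x0b]=0x7a, mem[0x02]=0xba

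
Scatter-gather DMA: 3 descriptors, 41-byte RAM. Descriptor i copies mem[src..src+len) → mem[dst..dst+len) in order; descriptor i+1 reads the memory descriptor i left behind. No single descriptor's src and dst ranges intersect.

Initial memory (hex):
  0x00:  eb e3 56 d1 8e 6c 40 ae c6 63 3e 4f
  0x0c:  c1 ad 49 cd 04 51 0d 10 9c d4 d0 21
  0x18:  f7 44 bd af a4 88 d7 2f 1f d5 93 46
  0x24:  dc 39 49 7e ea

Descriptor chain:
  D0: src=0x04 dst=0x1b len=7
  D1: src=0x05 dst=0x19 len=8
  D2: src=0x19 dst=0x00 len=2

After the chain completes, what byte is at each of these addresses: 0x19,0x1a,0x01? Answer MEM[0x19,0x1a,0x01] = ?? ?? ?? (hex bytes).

MEM[0x19,0x1a,0x01] = 6c 40 40

  after D0: wrote 7B at 0x1b = 8e6c40aec6633e
  after D1: wrote 8B at 0x19 = 6c40aec6633e4fc1
  after D2: wrote 2B at 0x00 = 6c40
query mem[0x19]=0x6c, mem[0x1a]=0x40, mem[0x01]=0x40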